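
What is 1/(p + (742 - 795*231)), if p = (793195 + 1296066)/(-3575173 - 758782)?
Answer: -4333955/792695460626 ≈ -5.4674e-6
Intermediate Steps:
p = -2089261/4333955 (p = 2089261/(-4333955) = 2089261*(-1/4333955) = -2089261/4333955 ≈ -0.48207)
1/(p + (742 - 795*231)) = 1/(-2089261/4333955 + (742 - 795*231)) = 1/(-2089261/4333955 + (742 - 183645)) = 1/(-2089261/4333955 - 182903) = 1/(-792695460626/4333955) = -4333955/792695460626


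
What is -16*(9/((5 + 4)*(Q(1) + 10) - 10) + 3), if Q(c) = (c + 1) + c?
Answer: -5280/107 ≈ -49.346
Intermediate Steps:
Q(c) = 1 + 2*c (Q(c) = (1 + c) + c = 1 + 2*c)
-16*(9/((5 + 4)*(Q(1) + 10) - 10) + 3) = -16*(9/((5 + 4)*((1 + 2*1) + 10) - 10) + 3) = -16*(9/(9*((1 + 2) + 10) - 10) + 3) = -16*(9/(9*(3 + 10) - 10) + 3) = -16*(9/(9*13 - 10) + 3) = -16*(9/(117 - 10) + 3) = -16*(9/107 + 3) = -16*330/107 = -5280/107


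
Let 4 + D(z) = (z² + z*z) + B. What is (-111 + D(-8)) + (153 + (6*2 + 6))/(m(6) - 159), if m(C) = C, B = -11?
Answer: 15/17 ≈ 0.88235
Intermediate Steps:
D(z) = -15 + 2*z² (D(z) = -4 + ((z² + z*z) - 11) = -4 + ((z² + z²) - 11) = -4 + (2*z² - 11) = -4 + (-11 + 2*z²) = -15 + 2*z²)
(-111 + D(-8)) + (153 + (6*2 + 6))/(m(6) - 159) = (-111 + (-15 + 2*(-8)²)) + (153 + (6*2 + 6))/(6 - 159) = (-111 + (-15 + 2*64)) + (153 + (12 + 6))/(-153) = (-111 + (-15 + 128)) + (153 + 18)*(-1/153) = (-111 + 113) + 171*(-1/153) = 2 - 19/17 = 15/17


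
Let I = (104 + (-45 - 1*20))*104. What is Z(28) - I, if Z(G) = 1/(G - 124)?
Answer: -389377/96 ≈ -4056.0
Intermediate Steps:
Z(G) = 1/(-124 + G)
I = 4056 (I = (104 + (-45 - 20))*104 = (104 - 65)*104 = 39*104 = 4056)
Z(28) - I = 1/(-124 + 28) - 1*4056 = 1/(-96) - 4056 = -1/96 - 4056 = -389377/96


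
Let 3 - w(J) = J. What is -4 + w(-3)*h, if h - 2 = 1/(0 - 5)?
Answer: 34/5 ≈ 6.8000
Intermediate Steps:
w(J) = 3 - J
h = 9/5 (h = 2 + 1/(0 - 5) = 2 + 1/(-5) = 2 - ⅕ = 9/5 ≈ 1.8000)
-4 + w(-3)*h = -4 + (3 - 1*(-3))*(9/5) = -4 + (3 + 3)*(9/5) = -4 + 6*(9/5) = -4 + 54/5 = 34/5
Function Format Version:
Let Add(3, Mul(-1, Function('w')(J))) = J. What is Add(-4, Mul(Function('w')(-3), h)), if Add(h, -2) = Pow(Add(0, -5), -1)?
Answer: Rational(34, 5) ≈ 6.8000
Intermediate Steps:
Function('w')(J) = Add(3, Mul(-1, J))
h = Rational(9, 5) (h = Add(2, Pow(Add(0, -5), -1)) = Add(2, Pow(-5, -1)) = Add(2, Rational(-1, 5)) = Rational(9, 5) ≈ 1.8000)
Add(-4, Mul(Function('w')(-3), h)) = Add(-4, Mul(Add(3, Mul(-1, -3)), Rational(9, 5))) = Add(-4, Mul(Add(3, 3), Rational(9, 5))) = Add(-4, Mul(6, Rational(9, 5))) = Add(-4, Rational(54, 5)) = Rational(34, 5)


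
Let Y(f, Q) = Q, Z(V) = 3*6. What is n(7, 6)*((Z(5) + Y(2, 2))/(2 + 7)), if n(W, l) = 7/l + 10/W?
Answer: 1090/189 ≈ 5.7672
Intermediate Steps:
Z(V) = 18
n(7, 6)*((Z(5) + Y(2, 2))/(2 + 7)) = (7/6 + 10/7)*((18 + 2)/(2 + 7)) = (7*(1/6) + 10*(1/7))*(20/9) = (7/6 + 10/7)*(20*(1/9)) = (109/42)*(20/9) = 1090/189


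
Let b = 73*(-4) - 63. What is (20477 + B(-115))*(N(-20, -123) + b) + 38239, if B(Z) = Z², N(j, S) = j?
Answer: -12600011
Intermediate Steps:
b = -355 (b = -292 - 63 = -355)
(20477 + B(-115))*(N(-20, -123) + b) + 38239 = (20477 + (-115)²)*(-20 - 355) + 38239 = (20477 + 13225)*(-375) + 38239 = 33702*(-375) + 38239 = -12638250 + 38239 = -12600011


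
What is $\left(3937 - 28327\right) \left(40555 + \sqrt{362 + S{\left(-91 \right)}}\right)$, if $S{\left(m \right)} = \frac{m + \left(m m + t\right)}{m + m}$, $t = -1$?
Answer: $-989136450 - \frac{12195 \sqrt{10500490}}{91} \approx -9.8957 \cdot 10^{8}$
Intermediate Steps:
$S{\left(m \right)} = \frac{-1 + m + m^{2}}{2 m}$ ($S{\left(m \right)} = \frac{m + \left(m m - 1\right)}{m + m} = \frac{m + \left(m^{2} - 1\right)}{2 m} = \left(m + \left(-1 + m^{2}\right)\right) \frac{1}{2 m} = \left(-1 + m + m^{2}\right) \frac{1}{2 m} = \frac{-1 + m + m^{2}}{2 m}$)
$\left(3937 - 28327\right) \left(40555 + \sqrt{362 + S{\left(-91 \right)}}\right) = \left(3937 - 28327\right) \left(40555 + \sqrt{362 + \frac{-1 - 91 \left(1 - 91\right)}{2 \left(-91\right)}}\right) = - 24390 \left(40555 + \sqrt{362 + \frac{1}{2} \left(- \frac{1}{91}\right) \left(-1 - -8190\right)}\right) = - 24390 \left(40555 + \sqrt{362 + \frac{1}{2} \left(- \frac{1}{91}\right) \left(-1 + 8190\right)}\right) = - 24390 \left(40555 + \sqrt{362 + \frac{1}{2} \left(- \frac{1}{91}\right) 8189}\right) = - 24390 \left(40555 + \sqrt{362 - \frac{8189}{182}}\right) = - 24390 \left(40555 + \sqrt{\frac{57695}{182}}\right) = - 24390 \left(40555 + \frac{\sqrt{10500490}}{182}\right) = -989136450 - \frac{12195 \sqrt{10500490}}{91}$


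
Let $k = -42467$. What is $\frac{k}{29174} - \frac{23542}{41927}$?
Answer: $- \frac{2467328217}{1223178298} \approx -2.0171$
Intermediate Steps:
$\frac{k}{29174} - \frac{23542}{41927} = - \frac{42467}{29174} - \frac{23542}{41927} = - \frac{2467328217}{1223178298}$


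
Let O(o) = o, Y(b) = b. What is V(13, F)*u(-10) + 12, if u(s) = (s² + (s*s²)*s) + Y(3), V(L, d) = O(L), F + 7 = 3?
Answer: 131351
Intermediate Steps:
F = -4 (F = -7 + 3 = -4)
V(L, d) = L
u(s) = 3 + s² + s⁴ (u(s) = (s² + (s*s²)*s) + 3 = (s² + s³*s) + 3 = (s² + s⁴) + 3 = 3 + s² + s⁴)
V(13, F)*u(-10) + 12 = 13*(3 + (-10)² + (-10)⁴) + 12 = 13*(3 + 100 + 10000) + 12 = 13*10103 + 12 = 131339 + 12 = 131351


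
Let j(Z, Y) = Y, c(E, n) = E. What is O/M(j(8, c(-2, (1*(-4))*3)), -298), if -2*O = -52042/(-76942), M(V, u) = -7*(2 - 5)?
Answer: -26021/1615782 ≈ -0.016104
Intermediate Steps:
M(V, u) = 21 (M(V, u) = -7*(-3) = 21)
O = -26021/76942 (O = -(-26021)/(-76942) = -(-26021)*(-1)/76942 = -1/2*26021/38471 = -26021/76942 ≈ -0.33819)
O/M(j(8, c(-2, (1*(-4))*3)), -298) = -26021/76942/21 = -26021/76942*1/21 = -26021/1615782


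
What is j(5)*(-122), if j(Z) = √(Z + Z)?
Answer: -122*√10 ≈ -385.80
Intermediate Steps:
j(Z) = √2*√Z (j(Z) = √(2*Z) = √2*√Z)
j(5)*(-122) = (√2*√5)*(-122) = √10*(-122) = -122*√10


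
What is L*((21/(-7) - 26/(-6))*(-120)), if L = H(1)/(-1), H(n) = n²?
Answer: 160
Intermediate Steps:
L = -1 (L = 1²/(-1) = 1*(-1) = -1)
L*((21/(-7) - 26/(-6))*(-120)) = -(21/(-7) - 26/(-6))*(-120) = -(21*(-⅐) - 26*(-⅙))*(-120) = -(-3 + 13/3)*(-120) = -4*(-120)/3 = -1*(-160) = 160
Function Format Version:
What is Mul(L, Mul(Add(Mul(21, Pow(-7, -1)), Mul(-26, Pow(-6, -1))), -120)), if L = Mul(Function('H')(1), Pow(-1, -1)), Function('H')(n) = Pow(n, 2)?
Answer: 160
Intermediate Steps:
L = -1 (L = Mul(Pow(1, 2), Pow(-1, -1)) = Mul(1, -1) = -1)
Mul(L, Mul(Add(Mul(21, Pow(-7, -1)), Mul(-26, Pow(-6, -1))), -120)) = Mul(-1, Mul(Add(Mul(21, Pow(-7, -1)), Mul(-26, Pow(-6, -1))), -120)) = Mul(-1, Mul(Add(Mul(21, Rational(-1, 7)), Mul(-26, Rational(-1, 6))), -120)) = Mul(-1, Mul(Add(-3, Rational(13, 3)), -120)) = Mul(-1, Mul(Rational(4, 3), -120)) = Mul(-1, -160) = 160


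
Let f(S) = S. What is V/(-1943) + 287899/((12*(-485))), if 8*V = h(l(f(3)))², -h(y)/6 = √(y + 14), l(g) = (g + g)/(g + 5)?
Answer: -1119548119/22616520 ≈ -49.501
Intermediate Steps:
l(g) = 2*g/(5 + g) (l(g) = (2*g)/(5 + g) = 2*g/(5 + g))
h(y) = -6*√(14 + y) (h(y) = -6*√(y + 14) = -6*√(14 + y))
V = 531/8 (V = (-6*√(14 + 2*3/(5 + 3)))²/8 = (-6*√(14 + 2*3/8))²/8 = (-6*√(14 + 2*3*(⅛)))²/8 = (-6*√(14 + ¾))²/8 = (-3*√59)²/8 = (⅛)*531 = 531/8 ≈ 66.375)
V/(-1943) + 287899/((12*(-485))) = (531/8)/(-1943) + 287899/((12*(-485))) = (531/8)*(-1/1943) + 287899/(-5820) = -531/15544 + 287899*(-1/5820) = -531/15544 - 287899/5820 = -1119548119/22616520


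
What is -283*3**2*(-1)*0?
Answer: 0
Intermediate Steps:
-283*3**2*(-1)*0 = -283*9*(-1)*0 = -(-2547)*0 = -283*0 = 0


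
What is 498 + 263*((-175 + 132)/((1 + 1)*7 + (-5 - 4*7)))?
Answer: 20771/19 ≈ 1093.2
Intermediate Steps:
498 + 263*((-175 + 132)/((1 + 1)*7 + (-5 - 4*7))) = 498 + 263*(-43/(2*7 + (-5 - 28))) = 498 + 263*(-43/(14 - 33)) = 498 + 263*(-43/(-19)) = 498 + 263*(-43*(-1/19)) = 498 + 263*(43/19) = 498 + 11309/19 = 20771/19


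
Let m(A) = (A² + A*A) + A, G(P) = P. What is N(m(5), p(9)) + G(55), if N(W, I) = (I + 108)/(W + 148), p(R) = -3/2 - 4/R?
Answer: 202879/3654 ≈ 55.522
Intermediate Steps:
p(R) = -3/2 - 4/R (p(R) = -3*½ - 4/R = -3/2 - 4/R)
m(A) = A + 2*A² (m(A) = (A² + A²) + A = 2*A² + A = A + 2*A²)
N(W, I) = (108 + I)/(148 + W)
N(m(5), p(9)) + G(55) = (108 + (-3/2 - 4/9))/(148 + 5*(1 + 2*5)) + 55 = (108 + (-3/2 - 4*⅑))/(148 + 5*(1 + 10)) + 55 = (108 + (-3/2 - 4/9))/(148 + 5*11) + 55 = (108 - 35/18)/(148 + 55) + 55 = (1909/18)/203 + 55 = (1/203)*(1909/18) + 55 = 1909/3654 + 55 = 202879/3654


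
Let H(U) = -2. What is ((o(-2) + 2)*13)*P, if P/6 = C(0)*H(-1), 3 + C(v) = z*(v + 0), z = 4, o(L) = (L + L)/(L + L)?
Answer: 1404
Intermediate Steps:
o(L) = 1 (o(L) = (2*L)/((2*L)) = (2*L)*(1/(2*L)) = 1)
C(v) = -3 + 4*v (C(v) = -3 + 4*(v + 0) = -3 + 4*v)
P = 36 (P = 6*((-3 + 4*0)*(-2)) = 6*((-3 + 0)*(-2)) = 6*(-3*(-2)) = 6*6 = 36)
((o(-2) + 2)*13)*P = ((1 + 2)*13)*36 = (3*13)*36 = 39*36 = 1404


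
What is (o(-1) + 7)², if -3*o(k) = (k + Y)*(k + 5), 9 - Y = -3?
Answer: 529/9 ≈ 58.778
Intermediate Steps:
Y = 12 (Y = 9 - 1*(-3) = 9 + 3 = 12)
o(k) = -(5 + k)*(12 + k)/3 (o(k) = -(k + 12)*(k + 5)/3 = -(12 + k)*(5 + k)/3 = -(5 + k)*(12 + k)/3)
(o(-1) + 7)² = ((-20 - 17/3*(-1) - ⅓*(-1)²) + 7)² = ((-20 + 17/3 - ⅓*1) + 7)² = ((-20 + 17/3 - ⅓) + 7)² = (-44/3 + 7)² = (-23/3)² = 529/9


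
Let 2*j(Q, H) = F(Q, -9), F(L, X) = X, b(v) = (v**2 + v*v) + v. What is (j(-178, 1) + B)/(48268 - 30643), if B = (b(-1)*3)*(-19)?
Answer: -41/11750 ≈ -0.0034894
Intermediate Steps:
b(v) = v + 2*v**2 (b(v) = (v**2 + v**2) + v = 2*v**2 + v = v + 2*v**2)
j(Q, H) = -9/2 (j(Q, H) = (1/2)*(-9) = -9/2)
B = -57 (B = (-(1 + 2*(-1))*3)*(-19) = (-(1 - 2)*3)*(-19) = (-1*(-1)*3)*(-19) = (1*3)*(-19) = 3*(-19) = -57)
(j(-178, 1) + B)/(48268 - 30643) = (-9/2 - 57)/(48268 - 30643) = -123/2/17625 = -123/2*1/17625 = -41/11750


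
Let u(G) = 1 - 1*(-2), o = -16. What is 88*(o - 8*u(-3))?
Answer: -3520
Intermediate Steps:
u(G) = 3 (u(G) = 1 + 2 = 3)
88*(o - 8*u(-3)) = 88*(-16 - 8*3) = 88*(-16 - 24) = 88*(-40) = -3520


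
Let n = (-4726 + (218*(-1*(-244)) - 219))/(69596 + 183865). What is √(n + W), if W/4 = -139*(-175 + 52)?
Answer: √4393426849827015/253461 ≈ 261.51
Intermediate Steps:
W = 68388 (W = 4*(-139*(-175 + 52)) = 4*(-139*(-123)) = 4*17097 = 68388)
n = 48247/253461 (n = (-4726 + (218*244 - 219))/253461 = (-4726 + (53192 - 219))*(1/253461) = (-4726 + 52973)*(1/253461) = 48247*(1/253461) = 48247/253461 ≈ 0.19035)
√(n + W) = √(48247/253461 + 68388) = √(17333739115/253461) = √4393426849827015/253461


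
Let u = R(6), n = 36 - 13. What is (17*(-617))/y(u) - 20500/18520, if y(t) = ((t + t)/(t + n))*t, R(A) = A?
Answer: -140872703/33336 ≈ -4225.8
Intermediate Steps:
n = 23
u = 6
y(t) = 2*t**2/(23 + t) (y(t) = ((t + t)/(t + 23))*t = ((2*t)/(23 + t))*t = (2*t/(23 + t))*t = 2*t**2/(23 + t))
(17*(-617))/y(u) - 20500/18520 = (17*(-617))/((2*6**2/(23 + 6))) - 20500/18520 = -10489/(2*36/29) - 20500*1/18520 = -10489/(2*36*(1/29)) - 1025/926 = -10489/72/29 - 1025/926 = -10489*29/72 - 1025/926 = -304181/72 - 1025/926 = -140872703/33336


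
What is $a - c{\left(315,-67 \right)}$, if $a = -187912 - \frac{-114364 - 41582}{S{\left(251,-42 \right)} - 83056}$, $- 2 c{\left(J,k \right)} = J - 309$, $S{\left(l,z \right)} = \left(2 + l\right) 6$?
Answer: $- \frac{7660939994}{40769} \approx -1.8791 \cdot 10^{5}$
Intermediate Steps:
$S{\left(l,z \right)} = 12 + 6 l$
$c{\left(J,k \right)} = \frac{309}{2} - \frac{J}{2}$ ($c{\left(J,k \right)} = - \frac{J - 309}{2} = - \frac{-309 + J}{2} = \frac{309}{2} - \frac{J}{2}$)
$a = - \frac{7661062301}{40769}$ ($a = -187912 - \frac{-114364 - 41582}{\left(12 + 6 \cdot 251\right) - 83056} = -187912 - \frac{-114364 + \left(-48316 + 6734\right)}{\left(12 + 1506\right) - 83056} = -187912 - \frac{-114364 - 41582}{1518 - 83056} = -187912 - - \frac{155946}{-81538} = -187912 - \left(-155946\right) \left(- \frac{1}{81538}\right) = -187912 - \frac{77973}{40769} = - \frac{7661062301}{40769} \approx -1.8791 \cdot 10^{5}$)
$a - c{\left(315,-67 \right)} = - \frac{7661062301}{40769} - \left(\frac{309}{2} - \frac{315}{2}\right) = - \frac{7661062301}{40769} - -3 = - \frac{7661062301}{40769} + 3 = - \frac{7660939994}{40769}$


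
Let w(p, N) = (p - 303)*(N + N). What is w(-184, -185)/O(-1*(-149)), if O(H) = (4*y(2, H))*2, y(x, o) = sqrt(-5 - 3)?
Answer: -90095*I*sqrt(2)/16 ≈ -7963.4*I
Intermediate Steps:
w(p, N) = 2*N*(-303 + p) (w(p, N) = (-303 + p)*(2*N) = 2*N*(-303 + p))
y(x, o) = 2*I*sqrt(2) (y(x, o) = sqrt(-8) = 2*I*sqrt(2))
O(H) = 16*I*sqrt(2) (O(H) = (4*(2*I*sqrt(2)))*2 = (8*I*sqrt(2))*2 = 16*I*sqrt(2))
w(-184, -185)/O(-1*(-149)) = (2*(-185)*(-303 - 184))/((16*I*sqrt(2))) = (2*(-185)*(-487))*(-I*sqrt(2)/32) = 180190*(-I*sqrt(2)/32) = -90095*I*sqrt(2)/16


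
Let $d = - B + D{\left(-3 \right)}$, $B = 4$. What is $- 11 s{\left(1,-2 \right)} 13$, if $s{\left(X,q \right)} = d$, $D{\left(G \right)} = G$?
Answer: $1001$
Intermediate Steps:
$d = -7$ ($d = \left(-1\right) 4 - 3 = -4 - 3 = -7$)
$s{\left(X,q \right)} = -7$
$- 11 s{\left(1,-2 \right)} 13 = \left(-11\right) \left(-7\right) 13 = 77 \cdot 13 = 1001$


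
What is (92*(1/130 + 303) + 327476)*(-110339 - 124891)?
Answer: -1086665026596/13 ≈ -8.3590e+10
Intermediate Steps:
(92*(1/130 + 303) + 327476)*(-110339 - 124891) = (92*(1/130 + 303) + 327476)*(-235230) = (92*(39391/130) + 327476)*(-235230) = (1811986/65 + 327476)*(-235230) = (23097926/65)*(-235230) = -1086665026596/13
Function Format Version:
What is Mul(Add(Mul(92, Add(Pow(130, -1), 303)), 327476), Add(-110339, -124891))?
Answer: Rational(-1086665026596, 13) ≈ -8.3590e+10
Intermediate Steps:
Mul(Add(Mul(92, Add(Pow(130, -1), 303)), 327476), Add(-110339, -124891)) = Mul(Add(Mul(92, Add(Rational(1, 130), 303)), 327476), -235230) = Mul(Add(Mul(92, Rational(39391, 130)), 327476), -235230) = Mul(Add(Rational(1811986, 65), 327476), -235230) = Mul(Rational(23097926, 65), -235230) = Rational(-1086665026596, 13)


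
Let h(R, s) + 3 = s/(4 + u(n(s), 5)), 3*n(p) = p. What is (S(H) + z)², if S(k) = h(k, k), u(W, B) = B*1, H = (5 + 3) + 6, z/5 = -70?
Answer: 10004569/81 ≈ 1.2351e+5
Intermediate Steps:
z = -350 (z = 5*(-70) = -350)
n(p) = p/3
H = 14 (H = 8 + 6 = 14)
u(W, B) = B
h(R, s) = -3 + s/9 (h(R, s) = -3 + s/(4 + 5) = -3 + s/9)
S(k) = -3 + k/9
(S(H) + z)² = ((-3 + (⅑)*14) - 350)² = ((-3 + 14/9) - 350)² = (-13/9 - 350)² = (-3163/9)² = 10004569/81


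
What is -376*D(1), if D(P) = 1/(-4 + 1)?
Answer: 376/3 ≈ 125.33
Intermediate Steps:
D(P) = -⅓ (D(P) = 1/(-3) = -⅓)
-376*D(1) = -376*(-⅓) = 376/3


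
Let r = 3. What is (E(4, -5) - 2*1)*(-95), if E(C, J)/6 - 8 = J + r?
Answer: -3230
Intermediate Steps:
E(C, J) = 66 + 6*J (E(C, J) = 48 + 6*(J + 3) = 48 + 6*(3 + J) = 48 + (18 + 6*J) = 66 + 6*J)
(E(4, -5) - 2*1)*(-95) = ((66 + 6*(-5)) - 2*1)*(-95) = ((66 - 30) - 2)*(-95) = (36 - 2)*(-95) = 34*(-95) = -3230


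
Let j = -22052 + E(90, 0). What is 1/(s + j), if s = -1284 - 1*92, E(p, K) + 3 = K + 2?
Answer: -1/23429 ≈ -4.2682e-5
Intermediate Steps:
E(p, K) = -1 + K (E(p, K) = -3 + (K + 2) = -3 + (2 + K) = -1 + K)
s = -1376 (s = -1284 - 92 = -1376)
j = -22053 (j = -22052 + (-1 + 0) = -22052 - 1 = -22053)
1/(s + j) = 1/(-1376 - 22053) = 1/(-23429) = -1/23429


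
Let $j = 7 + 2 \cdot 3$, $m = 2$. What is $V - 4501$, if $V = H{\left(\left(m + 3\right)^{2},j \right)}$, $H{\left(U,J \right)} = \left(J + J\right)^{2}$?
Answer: $-3825$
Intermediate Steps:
$j = 13$ ($j = 7 + 6 = 13$)
$H{\left(U,J \right)} = 4 J^{2}$ ($H{\left(U,J \right)} = \left(2 J\right)^{2} = 4 J^{2}$)
$V = 676$ ($V = 4 \cdot 13^{2} = 4 \cdot 169 = 676$)
$V - 4501 = 676 - 4501 = -3825$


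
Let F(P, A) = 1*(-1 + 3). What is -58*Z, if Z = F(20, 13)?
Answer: -116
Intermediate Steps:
F(P, A) = 2 (F(P, A) = 1*2 = 2)
Z = 2
-58*Z = -58*2 = -116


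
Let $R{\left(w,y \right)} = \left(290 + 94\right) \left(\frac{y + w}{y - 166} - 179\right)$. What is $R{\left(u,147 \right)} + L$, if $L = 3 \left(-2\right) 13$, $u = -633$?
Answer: $- \frac{1120842}{19} \approx -58992.0$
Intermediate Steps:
$R{\left(w,y \right)} = -68736 + \frac{384 \left(w + y\right)}{-166 + y}$ ($R{\left(w,y \right)} = 384 \left(\frac{w + y}{-166 + y} - 179\right) = 384 \left(-179 + \frac{w + y}{-166 + y}\right) = -68736 + \frac{384 \left(w + y\right)}{-166 + y}$)
$L = -78$ ($L = \left(-6\right) 13 = -78$)
$R{\left(u,147 \right)} + L = \frac{384 \left(29714 - 633 - 26166\right)}{-166 + 147} - 78 = \frac{384 \left(29714 - 633 - 26166\right)}{-19} - 78 = 384 \left(- \frac{1}{19}\right) 2915 - 78 = - \frac{1119360}{19} - 78 = - \frac{1120842}{19}$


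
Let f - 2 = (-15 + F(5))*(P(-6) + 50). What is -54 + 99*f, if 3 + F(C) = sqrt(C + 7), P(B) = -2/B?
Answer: -89550 + 9966*sqrt(3) ≈ -72288.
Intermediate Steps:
F(C) = -3 + sqrt(7 + C) (F(C) = -3 + sqrt(C + 7) = -3 + sqrt(7 + C))
f = -904 + 302*sqrt(3)/3 (f = 2 + (-15 + (-3 + sqrt(7 + 5)))*(-2/(-6) + 50) = 2 + (-15 + (-3 + sqrt(12)))*(-2*(-1/6) + 50) = 2 + (-15 + (-3 + 2*sqrt(3)))*(1/3 + 50) = 2 + (-18 + 2*sqrt(3))*(151/3) = 2 + (-906 + 302*sqrt(3)/3) = -904 + 302*sqrt(3)/3 ≈ -729.64)
-54 + 99*f = -54 + 99*(-904 + 302*sqrt(3)/3) = -54 + (-89496 + 9966*sqrt(3)) = -89550 + 9966*sqrt(3)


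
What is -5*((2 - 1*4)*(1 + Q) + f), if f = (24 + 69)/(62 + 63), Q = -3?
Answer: -593/25 ≈ -23.720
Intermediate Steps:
f = 93/125 ≈ 0.74400
-5*((2 - 1*4)*(1 + Q) + f) = -5*((2 - 1*4)*(1 - 3) + 93/125) = -5*((2 - 4)*(-2) + 93/125) = -5*(-2*(-2) + 93/125) = -5*(4 + 93/125) = -5*593/125 = -593/25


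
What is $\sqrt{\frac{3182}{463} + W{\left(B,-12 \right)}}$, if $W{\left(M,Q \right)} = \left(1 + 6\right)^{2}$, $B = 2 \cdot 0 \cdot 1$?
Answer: $\frac{\sqrt{11977347}}{463} \approx 7.4748$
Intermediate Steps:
$B = 0$ ($B = 0 \cdot 1 = 0$)
$W{\left(M,Q \right)} = 49$ ($W{\left(M,Q \right)} = 7^{2} = 49$)
$\sqrt{\frac{3182}{463} + W{\left(B,-12 \right)}} = \sqrt{\frac{3182}{463} + 49} = \sqrt{\frac{25869}{463}} = \frac{\sqrt{11977347}}{463}$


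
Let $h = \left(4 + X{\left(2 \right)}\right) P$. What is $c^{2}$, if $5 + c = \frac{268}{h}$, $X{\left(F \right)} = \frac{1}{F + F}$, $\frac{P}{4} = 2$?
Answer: $\frac{2401}{289} \approx 8.308$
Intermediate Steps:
$P = 8$ ($P = 4 \cdot 2 = 8$)
$X{\left(F \right)} = \frac{1}{2 F}$
$h = 34$ ($h = \left(4 + \frac{1}{2 \cdot 2}\right) 8 = \left(4 + \frac{1}{2} \cdot \frac{1}{2}\right) 8 = \left(4 + \frac{1}{4}\right) 8 = \frac{17}{4} \cdot 8 = 34$)
$c = \frac{49}{17}$ ($c = -5 + \frac{268}{34} = -5 + 268 \cdot \frac{1}{34} = -5 + \frac{134}{17} = \frac{49}{17} \approx 2.8824$)
$c^{2} = \left(\frac{49}{17}\right)^{2} = \frac{2401}{289}$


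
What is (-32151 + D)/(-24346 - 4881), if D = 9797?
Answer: 22354/29227 ≈ 0.76484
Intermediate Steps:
(-32151 + D)/(-24346 - 4881) = (-32151 + 9797)/(-24346 - 4881) = -22354/(-29227) = -22354*(-1/29227) = 22354/29227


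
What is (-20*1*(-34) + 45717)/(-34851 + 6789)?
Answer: -46397/28062 ≈ -1.6534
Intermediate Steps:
(-20*1*(-34) + 45717)/(-34851 + 6789) = (-20*(-34) + 45717)/(-28062) = (680 + 45717)*(-1/28062) = 46397*(-1/28062) = -46397/28062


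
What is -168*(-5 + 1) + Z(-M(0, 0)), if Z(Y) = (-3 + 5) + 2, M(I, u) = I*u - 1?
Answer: 676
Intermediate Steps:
M(I, u) = -1 + I*u
Z(Y) = 4 (Z(Y) = 2 + 2 = 4)
-168*(-5 + 1) + Z(-M(0, 0)) = -168*(-5 + 1) + 4 = -168*(-4) + 4 = -84*(-8) + 4 = 672 + 4 = 676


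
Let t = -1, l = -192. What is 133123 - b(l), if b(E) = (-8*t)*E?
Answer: 134659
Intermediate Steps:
b(E) = 8*E (b(E) = (-8*(-1))*E = 8*E)
133123 - b(l) = 133123 - 8*(-192) = 133123 - 1*(-1536) = 133123 + 1536 = 134659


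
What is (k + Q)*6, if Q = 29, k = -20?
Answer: 54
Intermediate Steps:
(k + Q)*6 = (-20 + 29)*6 = 9*6 = 54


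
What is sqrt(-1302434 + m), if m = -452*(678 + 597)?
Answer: I*sqrt(1878734) ≈ 1370.7*I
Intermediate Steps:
m = -576300 (m = -452*1275 = -576300)
sqrt(-1302434 + m) = sqrt(-1302434 - 576300) = sqrt(-1878734) = I*sqrt(1878734)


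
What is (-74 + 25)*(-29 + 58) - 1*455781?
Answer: -457202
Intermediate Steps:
(-74 + 25)*(-29 + 58) - 1*455781 = -49*29 - 455781 = -1421 - 455781 = -457202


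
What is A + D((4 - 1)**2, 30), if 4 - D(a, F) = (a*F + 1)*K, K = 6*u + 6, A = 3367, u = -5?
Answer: 9875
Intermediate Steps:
K = -24 (K = 6*(-5) + 6 = -30 + 6 = -24)
D(a, F) = 28 + 24*F*a (D(a, F) = 4 - (a*F + 1)*(-24) = 4 - (F*a + 1)*(-24) = 4 - (1 + F*a)*(-24) = 4 - (-24 - 24*F*a) = 4 + (24 + 24*F*a) = 28 + 24*F*a)
A + D((4 - 1)**2, 30) = 3367 + (28 + 24*30*(4 - 1)**2) = 3367 + (28 + 24*30*3**2) = 3367 + (28 + 24*30*9) = 3367 + (28 + 6480) = 3367 + 6508 = 9875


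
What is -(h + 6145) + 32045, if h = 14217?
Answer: 11683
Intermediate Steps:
-(h + 6145) + 32045 = -(14217 + 6145) + 32045 = -1*20362 + 32045 = -20362 + 32045 = 11683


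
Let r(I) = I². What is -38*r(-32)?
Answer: -38912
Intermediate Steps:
-38*r(-32) = -38*(-32)² = -38*1024 = -38912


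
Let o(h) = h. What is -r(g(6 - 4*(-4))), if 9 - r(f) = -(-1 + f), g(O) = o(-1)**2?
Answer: -9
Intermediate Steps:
g(O) = 1 (g(O) = (-1)**2 = 1)
r(f) = 8 + f (r(f) = 9 - (-1)*(-1 + f) = 9 - (1 - f) = 9 + (-1 + f) = 8 + f)
-r(g(6 - 4*(-4))) = -(8 + 1) = -1*9 = -9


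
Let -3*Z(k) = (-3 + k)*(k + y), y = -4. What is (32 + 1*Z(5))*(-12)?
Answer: -376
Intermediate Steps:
Z(k) = -(-4 + k)*(-3 + k)/3 (Z(k) = -(-3 + k)*(k - 4)/3 = -(-3 + k)*(-4 + k)/3 = -(-4 + k)*(-3 + k)/3)
(32 + 1*Z(5))*(-12) = (32 + 1*(-4 - ⅓*5² + (7/3)*5))*(-12) = (32 + 1*(-4 - ⅓*25 + 35/3))*(-12) = (32 + 1*(-4 - 25/3 + 35/3))*(-12) = (32 + 1*(-⅔))*(-12) = (32 - ⅔)*(-12) = (94/3)*(-12) = -376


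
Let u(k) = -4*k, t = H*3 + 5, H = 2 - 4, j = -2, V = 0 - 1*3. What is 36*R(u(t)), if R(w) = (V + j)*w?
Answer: -720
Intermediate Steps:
V = -3 (V = 0 - 3 = -3)
H = -2
t = -1 (t = -2*3 + 5 = -6 + 5 = -1)
R(w) = -5*w (R(w) = (-3 - 2)*w = -5*w)
36*R(u(t)) = 36*(-(-20)*(-1)) = 36*(-5*4) = 36*(-20) = -720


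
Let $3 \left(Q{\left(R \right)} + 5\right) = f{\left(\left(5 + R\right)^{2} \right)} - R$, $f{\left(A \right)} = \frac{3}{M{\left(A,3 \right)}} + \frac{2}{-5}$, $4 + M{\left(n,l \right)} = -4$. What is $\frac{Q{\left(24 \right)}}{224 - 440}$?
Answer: $\frac{1591}{25920} \approx 0.061381$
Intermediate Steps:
$M{\left(n,l \right)} = -8$ ($M{\left(n,l \right)} = -4 - 4 = -8$)
$f{\left(A \right)} = - \frac{31}{40}$ ($f{\left(A \right)} = \frac{3}{-8} + \frac{2}{-5} = 3 \left(- \frac{1}{8}\right) + 2 \left(- \frac{1}{5}\right) = - \frac{3}{8} - \frac{2}{5} = - \frac{31}{40}$)
$Q{\left(R \right)} = - \frac{631}{120} - \frac{R}{3}$ ($Q{\left(R \right)} = -5 + \frac{- \frac{31}{40} - R}{3} = -5 - \left(\frac{31}{120} + \frac{R}{3}\right) = - \frac{631}{120} - \frac{R}{3}$)
$\frac{Q{\left(24 \right)}}{224 - 440} = \frac{- \frac{631}{120} - 8}{224 - 440} = \frac{- \frac{631}{120} - 8}{-216} = \left(- \frac{1591}{120}\right) \left(- \frac{1}{216}\right) = \frac{1591}{25920}$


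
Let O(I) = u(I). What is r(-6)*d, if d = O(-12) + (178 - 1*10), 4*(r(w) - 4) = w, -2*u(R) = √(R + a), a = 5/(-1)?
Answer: 420 - 5*I*√17/4 ≈ 420.0 - 5.1539*I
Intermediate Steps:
a = -5 (a = 5*(-1) = -5)
u(R) = -√(-5 + R)/2 (u(R) = -√(R - 5)/2 = -√(-5 + R)/2)
O(I) = -√(-5 + I)/2
r(w) = 4 + w/4
d = 168 - I*√17/2 (d = -√(-5 - 12)/2 + (178 - 1*10) = -I*√17/2 + (178 - 10) = -I*√17/2 + 168 = 168 - I*√17/2 ≈ 168.0 - 2.0616*I)
r(-6)*d = (4 + (¼)*(-6))*(168 - I*√17/2) = (4 - 3/2)*(168 - I*√17/2) = 5*(168 - I*√17/2)/2 = 420 - 5*I*√17/4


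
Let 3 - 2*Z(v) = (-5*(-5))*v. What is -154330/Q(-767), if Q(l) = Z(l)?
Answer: -154330/9589 ≈ -16.094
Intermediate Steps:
Z(v) = 3/2 - 25*v/2 (Z(v) = 3/2 - (-5*(-5))*v/2 = 3/2 - 25*v/2)
Q(l) = 3/2 - 25*l/2
-154330/Q(-767) = -154330/(3/2 - 25/2*(-767)) = -154330/(3/2 + 19175/2) = -154330/9589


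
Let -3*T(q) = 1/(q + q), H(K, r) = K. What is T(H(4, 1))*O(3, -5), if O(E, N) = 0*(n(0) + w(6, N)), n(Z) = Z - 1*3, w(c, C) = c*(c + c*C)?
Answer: 0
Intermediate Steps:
w(c, C) = c*(c + C*c)
n(Z) = -3 + Z (n(Z) = Z - 3 = -3 + Z)
T(q) = -1/(6*q) (T(q) = -1/(3*(q + q)) = -1/(2*q)/3 = -1/(6*q))
O(E, N) = 0 (O(E, N) = 0*((-3 + 0) + 6²*(1 + N)) = 0*(-3 + 36*(1 + N)) = 0*(-3 + (36 + 36*N)) = 0*(33 + 36*N) = 0)
T(H(4, 1))*O(3, -5) = -⅙/4*0 = -⅙*¼*0 = -1/24*0 = 0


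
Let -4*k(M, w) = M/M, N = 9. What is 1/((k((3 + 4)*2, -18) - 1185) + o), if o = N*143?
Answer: 4/407 ≈ 0.0098280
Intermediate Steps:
k(M, w) = -¼ (k(M, w) = -M/(4*M) = -¼*1 = -¼)
o = 1287 (o = 9*143 = 1287)
1/((k((3 + 4)*2, -18) - 1185) + o) = 1/((-¼ - 1185) + 1287) = 1/(-4741/4 + 1287) = 1/(407/4) = 4/407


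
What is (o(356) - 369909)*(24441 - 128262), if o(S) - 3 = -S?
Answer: 38440971102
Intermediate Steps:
o(S) = 3 - S
(o(356) - 369909)*(24441 - 128262) = ((3 - 1*356) - 369909)*(24441 - 128262) = ((3 - 356) - 369909)*(-103821) = (-353 - 369909)*(-103821) = -370262*(-103821) = 38440971102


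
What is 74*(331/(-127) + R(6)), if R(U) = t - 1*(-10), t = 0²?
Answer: 69486/127 ≈ 547.13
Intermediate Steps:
t = 0
R(U) = 10 (R(U) = 0 - 1*(-10) = 0 + 10 = 10)
74*(331/(-127) + R(6)) = 74*(331/(-127) + 10) = 74*(331*(-1/127) + 10) = 74*(-331/127 + 10) = 74*(939/127) = 69486/127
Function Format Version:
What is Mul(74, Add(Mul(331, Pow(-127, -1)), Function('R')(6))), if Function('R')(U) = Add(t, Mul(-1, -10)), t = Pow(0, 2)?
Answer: Rational(69486, 127) ≈ 547.13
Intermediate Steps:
t = 0
Function('R')(U) = 10 (Function('R')(U) = Add(0, Mul(-1, -10)) = Add(0, 10) = 10)
Mul(74, Add(Mul(331, Pow(-127, -1)), Function('R')(6))) = Mul(74, Add(Mul(331, Pow(-127, -1)), 10)) = Mul(74, Add(Mul(331, Rational(-1, 127)), 10)) = Mul(74, Add(Rational(-331, 127), 10)) = Mul(74, Rational(939, 127)) = Rational(69486, 127)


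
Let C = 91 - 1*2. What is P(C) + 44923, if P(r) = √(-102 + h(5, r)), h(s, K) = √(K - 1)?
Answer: 44923 + √(-102 + 2*√22) ≈ 44923.0 + 9.6239*I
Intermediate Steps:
h(s, K) = √(-1 + K)
C = 89 (C = 91 - 2 = 89)
P(r) = √(-102 + √(-1 + r))
P(C) + 44923 = √(-102 + √(-1 + 89)) + 44923 = √(-102 + √88) + 44923 = √(-102 + 2*√22) + 44923 = 44923 + √(-102 + 2*√22)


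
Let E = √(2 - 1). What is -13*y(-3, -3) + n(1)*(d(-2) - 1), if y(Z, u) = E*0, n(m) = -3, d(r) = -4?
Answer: 15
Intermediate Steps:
E = 1 (E = √1 = 1)
y(Z, u) = 0 (y(Z, u) = 1*0 = 0)
-13*y(-3, -3) + n(1)*(d(-2) - 1) = -13*0 - 3*(-4 - 1) = 0 - 3*(-5) = 0 + 15 = 15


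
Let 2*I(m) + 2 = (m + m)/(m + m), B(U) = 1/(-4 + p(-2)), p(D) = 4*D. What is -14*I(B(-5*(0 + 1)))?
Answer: 7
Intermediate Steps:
B(U) = -1/12 (B(U) = 1/(-4 + 4*(-2)) = 1/(-4 - 8) = 1/(-12) = -1/12)
I(m) = -½ (I(m) = -1 + ((m + m)/(m + m))/2 = -1 + ((2*m)/((2*m)))/2 = -1 + ((2*m)*(1/(2*m)))/2 = -1 + (½)*1 = -1 + ½ = -½)
-14*I(B(-5*(0 + 1))) = -14*(-½) = 7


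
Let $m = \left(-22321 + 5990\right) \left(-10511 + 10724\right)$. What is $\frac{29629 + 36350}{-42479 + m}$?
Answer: $- \frac{65979}{3520982} \approx -0.018739$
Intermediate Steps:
$m = -3478503$ ($m = \left(-16331\right) 213 = -3478503$)
$\frac{29629 + 36350}{-42479 + m} = \frac{29629 + 36350}{-42479 - 3478503} = \frac{65979}{-3520982} = 65979 \left(- \frac{1}{3520982}\right) = - \frac{65979}{3520982}$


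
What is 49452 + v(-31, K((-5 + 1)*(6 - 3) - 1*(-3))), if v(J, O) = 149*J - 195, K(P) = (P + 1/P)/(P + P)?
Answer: 44638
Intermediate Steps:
K(P) = (P + 1/P)/(2*P) (K(P) = (P + 1/P)/((2*P)) = (P + 1/P)*(1/(2*P)) = (P + 1/P)/(2*P))
v(J, O) = -195 + 149*J
49452 + v(-31, K((-5 + 1)*(6 - 3) - 1*(-3))) = 49452 + (-195 + 149*(-31)) = 49452 + (-195 - 4619) = 49452 - 4814 = 44638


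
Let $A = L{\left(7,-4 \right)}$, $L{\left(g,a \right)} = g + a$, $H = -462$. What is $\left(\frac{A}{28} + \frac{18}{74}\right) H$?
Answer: $- \frac{11979}{74} \approx -161.88$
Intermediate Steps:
$L{\left(g,a \right)} = a + g$
$A = 3$ ($A = -4 + 7 = 3$)
$\left(\frac{A}{28} + \frac{18}{74}\right) H = \left(\frac{3}{28} + \frac{18}{74}\right) \left(-462\right) = \left(3 \cdot \frac{1}{28} + 18 \cdot \frac{1}{74}\right) \left(-462\right) = \left(\frac{3}{28} + \frac{9}{37}\right) \left(-462\right) = \frac{363}{1036} \left(-462\right) = - \frac{11979}{74}$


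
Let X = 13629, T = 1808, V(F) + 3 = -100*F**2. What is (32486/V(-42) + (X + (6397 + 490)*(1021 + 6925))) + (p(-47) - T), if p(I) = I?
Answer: 9655572701542/176403 ≈ 5.4736e+7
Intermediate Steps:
V(F) = -3 - 100*F**2
(32486/V(-42) + (X + (6397 + 490)*(1021 + 6925))) + (p(-47) - T) = (32486/(-3 - 100*(-42)**2) + (13629 + (6397 + 490)*(1021 + 6925))) + (-47 - 1*1808) = (32486/(-3 - 100*1764) + (13629 + 6887*7946)) + (-47 - 1808) = (32486/(-3 - 176400) + (13629 + 54724102)) - 1855 = (32486/(-176403) + 54737731) - 1855 = (32486*(-1/176403) + 54737731) - 1855 = (-32486/176403 + 54737731) - 1855 = 9655899929107/176403 - 1855 = 9655572701542/176403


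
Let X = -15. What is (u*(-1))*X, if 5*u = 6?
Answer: 18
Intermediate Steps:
u = 6/5 (u = (⅕)*6 = 6/5 ≈ 1.2000)
(u*(-1))*X = ((6/5)*(-1))*(-15) = -6/5*(-15) = 18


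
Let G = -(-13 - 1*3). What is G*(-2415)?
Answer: -38640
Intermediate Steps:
G = 16 (G = -(-13 - 3) = -1*(-16) = 16)
G*(-2415) = 16*(-2415) = -38640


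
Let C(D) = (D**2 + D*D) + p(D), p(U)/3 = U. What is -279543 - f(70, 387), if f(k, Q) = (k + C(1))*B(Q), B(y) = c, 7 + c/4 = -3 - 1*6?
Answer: -274743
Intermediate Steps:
p(U) = 3*U
c = -64 (c = -28 + 4*(-3 - 1*6) = -28 + 4*(-3 - 6) = -28 + 4*(-9) = -28 - 36 = -64)
B(y) = -64
C(D) = 2*D**2 + 3*D (C(D) = (D**2 + D*D) + 3*D = (D**2 + D**2) + 3*D = 2*D**2 + 3*D)
f(k, Q) = -320 - 64*k (f(k, Q) = (k + 1*(3 + 2*1))*(-64) = (k + 1*(3 + 2))*(-64) = (k + 1*5)*(-64) = (k + 5)*(-64) = (5 + k)*(-64) = -320 - 64*k)
-279543 - f(70, 387) = -279543 - (-320 - 64*70) = -279543 - (-320 - 4480) = -279543 - 1*(-4800) = -279543 + 4800 = -274743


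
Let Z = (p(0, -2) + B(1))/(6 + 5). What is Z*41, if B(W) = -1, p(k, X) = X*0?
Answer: -41/11 ≈ -3.7273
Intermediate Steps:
p(k, X) = 0
Z = -1/11 (Z = (0 - 1)/(6 + 5) = -1/11 ≈ -0.090909)
Z*41 = -1/11*41 = -41/11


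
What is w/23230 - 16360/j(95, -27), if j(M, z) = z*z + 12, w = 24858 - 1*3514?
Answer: -7917976/374205 ≈ -21.159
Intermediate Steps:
w = 21344 (w = 24858 - 3514 = 21344)
j(M, z) = 12 + z**2 (j(M, z) = z**2 + 12 = 12 + z**2)
w/23230 - 16360/j(95, -27) = 21344/23230 - 16360/(12 + (-27)**2) = 21344*(1/23230) - 16360/(12 + 729) = 464/505 - 16360/741 = -7917976/374205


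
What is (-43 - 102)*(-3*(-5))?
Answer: -2175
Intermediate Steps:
(-43 - 102)*(-3*(-5)) = -145*15 = -2175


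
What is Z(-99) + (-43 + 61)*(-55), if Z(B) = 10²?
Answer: -890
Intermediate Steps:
Z(B) = 100
Z(-99) + (-43 + 61)*(-55) = 100 + (-43 + 61)*(-55) = 100 + 18*(-55) = 100 - 990 = -890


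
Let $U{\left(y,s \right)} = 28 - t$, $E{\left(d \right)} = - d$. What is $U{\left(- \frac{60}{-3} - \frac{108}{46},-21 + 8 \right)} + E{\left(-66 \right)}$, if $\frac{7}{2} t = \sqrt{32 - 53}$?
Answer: $94 - \frac{2 i \sqrt{21}}{7} \approx 94.0 - 1.3093 i$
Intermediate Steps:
$t = \frac{2 i \sqrt{21}}{7}$ ($t = \frac{2 \sqrt{32 - 53}}{7} = \frac{2 \sqrt{-21}}{7} = \frac{2 i \sqrt{21}}{7} \approx 1.3093 i$)
$U{\left(y,s \right)} = 28 - \frac{2 i \sqrt{21}}{7}$
$U{\left(- \frac{60}{-3} - \frac{108}{46},-21 + 8 \right)} + E{\left(-66 \right)} = \left(28 - \frac{2 i \sqrt{21}}{7}\right) - -66 = \left(28 - \frac{2 i \sqrt{21}}{7}\right) + 66 = 94 - \frac{2 i \sqrt{21}}{7}$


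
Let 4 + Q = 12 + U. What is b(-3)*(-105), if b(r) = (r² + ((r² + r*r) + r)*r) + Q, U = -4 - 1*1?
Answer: 3465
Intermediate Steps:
U = -5 (U = -4 - 1 = -5)
Q = 3 (Q = -4 + (12 - 5) = -4 + 7 = 3)
b(r) = 3 + r² + r*(r + 2*r²) (b(r) = (r² + ((r² + r*r) + r)*r) + 3 = (r² + ((r² + r²) + r)*r) + 3 = (r² + (2*r² + r)*r) + 3 = (r² + (r + 2*r²)*r) + 3 = (r² + r*(r + 2*r²)) + 3 = 3 + r² + r*(r + 2*r²))
b(-3)*(-105) = (3 + 2*(-3)² + 2*(-3)³)*(-105) = (3 + 2*9 + 2*(-27))*(-105) = (3 + 18 - 54)*(-105) = -33*(-105) = 3465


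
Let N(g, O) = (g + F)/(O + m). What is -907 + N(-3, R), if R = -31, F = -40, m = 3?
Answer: -25353/28 ≈ -905.46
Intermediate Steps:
N(g, O) = (-40 + g)/(3 + O) (N(g, O) = (g - 40)/(O + 3) = (-40 + g)/(3 + O))
-907 + N(-3, R) = -907 + (-40 - 3)/(3 - 31) = -907 - 43/(-28) = -907 - 1/28*(-43) = -907 + 43/28 = -25353/28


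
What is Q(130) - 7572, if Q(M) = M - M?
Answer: -7572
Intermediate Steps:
Q(M) = 0
Q(130) - 7572 = 0 - 7572 = -7572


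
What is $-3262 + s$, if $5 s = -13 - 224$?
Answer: $- \frac{16547}{5} \approx -3309.4$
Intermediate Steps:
$s = - \frac{237}{5}$ ($s = \frac{-13 - 224}{5} = \frac{1}{5} \left(-237\right) = - \frac{237}{5} \approx -47.4$)
$-3262 + s = -3262 - \frac{237}{5} = - \frac{16547}{5}$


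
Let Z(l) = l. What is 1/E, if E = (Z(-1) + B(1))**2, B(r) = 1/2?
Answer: 4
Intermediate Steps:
B(r) = 1/2
E = 1/4 (E = (-1 + 1/2)**2 = (-1/2)**2 = 1/4 ≈ 0.25000)
1/E = 1/(1/4) = 4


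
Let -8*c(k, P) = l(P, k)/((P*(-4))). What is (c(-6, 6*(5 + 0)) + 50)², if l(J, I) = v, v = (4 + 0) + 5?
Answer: 256096009/102400 ≈ 2500.9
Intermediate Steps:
v = 9 (v = 4 + 5 = 9)
l(J, I) = 9
c(k, P) = 9/(32*P) (c(k, P) = -9/(8*(P*(-4))) = -9/(8*((-4*P))) = -9*(-1/(4*P))/8 = -(-9)/(32*P) = 9/(32*P))
(c(-6, 6*(5 + 0)) + 50)² = (9/(32*((6*(5 + 0)))) + 50)² = (9/(32*((6*5))) + 50)² = ((9/32)/30 + 50)² = ((9/32)*(1/30) + 50)² = (3/320 + 50)² = (16003/320)² = 256096009/102400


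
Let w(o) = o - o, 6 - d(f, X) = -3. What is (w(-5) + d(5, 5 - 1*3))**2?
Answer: 81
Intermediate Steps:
d(f, X) = 9 (d(f, X) = 6 - 1*(-3) = 6 + 3 = 9)
w(o) = 0
(w(-5) + d(5, 5 - 1*3))**2 = (0 + 9)**2 = 9**2 = 81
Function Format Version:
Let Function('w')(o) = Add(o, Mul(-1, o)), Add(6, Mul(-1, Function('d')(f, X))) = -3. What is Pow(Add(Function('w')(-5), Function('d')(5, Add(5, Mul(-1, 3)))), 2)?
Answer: 81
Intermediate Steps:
Function('d')(f, X) = 9 (Function('d')(f, X) = Add(6, Mul(-1, -3)) = Add(6, 3) = 9)
Function('w')(o) = 0
Pow(Add(Function('w')(-5), Function('d')(5, Add(5, Mul(-1, 3)))), 2) = Pow(Add(0, 9), 2) = Pow(9, 2) = 81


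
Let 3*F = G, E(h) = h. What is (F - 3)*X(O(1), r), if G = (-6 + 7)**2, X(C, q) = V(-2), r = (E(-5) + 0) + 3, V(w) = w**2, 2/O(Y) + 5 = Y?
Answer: -32/3 ≈ -10.667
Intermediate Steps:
O(Y) = 2/(-5 + Y)
r = -2 (r = (-5 + 0) + 3 = -5 + 3 = -2)
X(C, q) = 4 (X(C, q) = (-2)**2 = 4)
G = 1 (G = 1**2 = 1)
F = 1/3 (F = (1/3)*1 = 1/3 ≈ 0.33333)
(F - 3)*X(O(1), r) = (1/3 - 3)*4 = -8/3*4 = -32/3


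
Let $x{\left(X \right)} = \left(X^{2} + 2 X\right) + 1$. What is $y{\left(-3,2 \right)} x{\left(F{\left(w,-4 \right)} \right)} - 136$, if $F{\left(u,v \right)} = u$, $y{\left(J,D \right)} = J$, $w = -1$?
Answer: $-136$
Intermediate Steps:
$x{\left(X \right)} = 1 + X^{2} + 2 X$
$y{\left(-3,2 \right)} x{\left(F{\left(w,-4 \right)} \right)} - 136 = - 3 \left(1 + \left(-1\right)^{2} + 2 \left(-1\right)\right) - 136 = - 3 \left(1 + 1 - 2\right) - 136 = \left(-3\right) 0 - 136 = 0 - 136 = -136$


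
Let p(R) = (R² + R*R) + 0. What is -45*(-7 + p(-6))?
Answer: -2925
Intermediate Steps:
p(R) = 2*R² (p(R) = (R² + R²) + 0 = 2*R² + 0 = 2*R²)
-45*(-7 + p(-6)) = -45*(-7 + 2*(-6)²) = -45*(-7 + 2*36) = -45*(-7 + 72) = -45*65 = -2925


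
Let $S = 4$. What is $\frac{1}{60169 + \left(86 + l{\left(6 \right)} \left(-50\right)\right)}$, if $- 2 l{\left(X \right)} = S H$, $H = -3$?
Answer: $\frac{1}{59955} \approx 1.6679 \cdot 10^{-5}$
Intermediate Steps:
$l{\left(X \right)} = 6$ ($l{\left(X \right)} = - \frac{4 \left(-3\right)}{2} = \left(- \frac{1}{2}\right) \left(-12\right) = 6$)
$\frac{1}{60169 + \left(86 + l{\left(6 \right)} \left(-50\right)\right)} = \frac{1}{60169 + \left(86 + 6 \left(-50\right)\right)} = \frac{1}{60169 + \left(86 - 300\right)} = \frac{1}{60169 - 214} = \frac{1}{59955}$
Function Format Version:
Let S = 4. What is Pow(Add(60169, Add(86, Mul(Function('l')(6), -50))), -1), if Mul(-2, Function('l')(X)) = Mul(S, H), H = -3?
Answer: Rational(1, 59955) ≈ 1.6679e-5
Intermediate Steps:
Function('l')(X) = 6 (Function('l')(X) = Mul(Rational(-1, 2), Mul(4, -3)) = Mul(Rational(-1, 2), -12) = 6)
Pow(Add(60169, Add(86, Mul(Function('l')(6), -50))), -1) = Pow(Add(60169, Add(86, Mul(6, -50))), -1) = Pow(Add(60169, Add(86, -300)), -1) = Pow(Add(60169, -214), -1) = Pow(59955, -1) = Rational(1, 59955)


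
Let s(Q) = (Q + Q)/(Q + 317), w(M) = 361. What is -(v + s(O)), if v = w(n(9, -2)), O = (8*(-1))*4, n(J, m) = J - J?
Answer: -102821/285 ≈ -360.78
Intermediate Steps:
n(J, m) = 0
O = -32 (O = -8*4 = -32)
s(Q) = 2*Q/(317 + Q) (s(Q) = (2*Q)/(317 + Q) = 2*Q/(317 + Q))
v = 361
-(v + s(O)) = -(361 + 2*(-32)/(317 - 32)) = -(361 + 2*(-32)/285) = -(361 + 2*(-32)*(1/285)) = -(361 - 64/285) = -1*102821/285 = -102821/285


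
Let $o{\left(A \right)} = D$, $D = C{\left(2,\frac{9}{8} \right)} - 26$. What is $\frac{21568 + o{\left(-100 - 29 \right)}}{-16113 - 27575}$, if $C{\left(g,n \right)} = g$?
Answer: $- \frac{2693}{5461} \approx -0.49313$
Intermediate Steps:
$D = -24$ ($D = 2 - 26 = -24$)
$o{\left(A \right)} = -24$
$\frac{21568 + o{\left(-100 - 29 \right)}}{-16113 - 27575} = \frac{21568 - 24}{-16113 - 27575} = \frac{21544}{-43688} = 21544 \left(- \frac{1}{43688}\right) = - \frac{2693}{5461}$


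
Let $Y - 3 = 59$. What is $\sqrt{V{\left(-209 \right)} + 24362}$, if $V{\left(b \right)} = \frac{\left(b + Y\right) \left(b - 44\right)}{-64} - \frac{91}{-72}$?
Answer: $\frac{\sqrt{13698521}}{24} \approx 154.21$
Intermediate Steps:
$Y = 62$ ($Y = 3 + 59 = 62$)
$V{\left(b \right)} = \frac{91}{72} - \frac{\left(-44 + b\right) \left(62 + b\right)}{64}$ ($V{\left(b \right)} = \frac{\left(b + 62\right) \left(b - 44\right)}{-64} - \frac{91}{-72} = \left(62 + b\right) \left(-44 + b\right) \left(- \frac{1}{64}\right) - - \frac{91}{72} = \left(-44 + b\right) \left(62 + b\right) \left(- \frac{1}{64}\right) + \frac{91}{72} = - \frac{\left(-44 + b\right) \left(62 + b\right)}{64} + \frac{91}{72} = \frac{91}{72} - \frac{\left(-44 + b\right) \left(62 + b\right)}{64}$)
$\sqrt{V{\left(-209 \right)} + 24362} = \sqrt{\left(\frac{395}{9} - - \frac{1881}{32} - \frac{\left(-209\right)^{2}}{64}\right) + 24362} = \sqrt{\left(\frac{395}{9} + \frac{1881}{32} - \frac{43681}{64}\right) + 24362} = \sqrt{- \frac{333991}{576} + 24362} = \sqrt{\frac{13698521}{576}} = \frac{\sqrt{13698521}}{24}$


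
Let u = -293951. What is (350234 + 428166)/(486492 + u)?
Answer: 778400/192541 ≈ 4.0428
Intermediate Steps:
(350234 + 428166)/(486492 + u) = (350234 + 428166)/(486492 - 293951) = 778400/192541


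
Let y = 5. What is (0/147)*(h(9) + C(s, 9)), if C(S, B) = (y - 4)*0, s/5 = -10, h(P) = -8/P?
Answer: 0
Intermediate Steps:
s = -50 (s = 5*(-10) = -50)
C(S, B) = 0 (C(S, B) = (5 - 4)*0 = 1*0 = 0)
(0/147)*(h(9) + C(s, 9)) = (0/147)*(-8/9 + 0) = (0*(1/147))*(-8*1/9 + 0) = 0*(-8/9 + 0) = 0*(-8/9) = 0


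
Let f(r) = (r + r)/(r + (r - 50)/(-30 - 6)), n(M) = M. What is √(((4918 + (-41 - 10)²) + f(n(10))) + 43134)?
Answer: √1266370/5 ≈ 225.07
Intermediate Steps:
f(r) = 2*r/(25/18 + 35*r/36) (f(r) = (2*r)/(r + (-50 + r)/(-36)) = (2*r)/(r + (-50 + r)*(-1/36)) = (2*r)/(r + (25/18 - r/36)) = (2*r)/(25/18 + 35*r/36) = 2*r/(25/18 + 35*r/36))
√(((4918 + (-41 - 10)²) + f(n(10))) + 43134) = √(((4918 + (-41 - 10)²) + (72/5)*10/(10 + 7*10)) + 43134) = √(((4918 + (-51)²) + (72/5)*10/(10 + 70)) + 43134) = √(((4918 + 2601) + (72/5)*10/80) + 43134) = √((7519 + (72/5)*10*(1/80)) + 43134) = √((7519 + 9/5) + 43134) = √(37604/5 + 43134) = √(253274/5) = √1266370/5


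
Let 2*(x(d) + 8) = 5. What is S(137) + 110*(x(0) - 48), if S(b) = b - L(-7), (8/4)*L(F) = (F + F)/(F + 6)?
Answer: -5755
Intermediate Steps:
x(d) = -11/2 (x(d) = -8 + (½)*5 = -8 + 5/2 = -11/2)
L(F) = F/(6 + F) (L(F) = ((F + F)/(F + 6))/2 = ((2*F)/(6 + F))/2 = (2*F/(6 + F))/2 = F/(6 + F))
S(b) = -7 + b (S(b) = b - (-7)/(6 - 7) = b - (-7)/(-1) = b - (-7)*(-1) = b - 1*7 = b - 7 = -7 + b)
S(137) + 110*(x(0) - 48) = (-7 + 137) + 110*(-11/2 - 48) = 130 + 110*(-107/2) = 130 - 5885 = -5755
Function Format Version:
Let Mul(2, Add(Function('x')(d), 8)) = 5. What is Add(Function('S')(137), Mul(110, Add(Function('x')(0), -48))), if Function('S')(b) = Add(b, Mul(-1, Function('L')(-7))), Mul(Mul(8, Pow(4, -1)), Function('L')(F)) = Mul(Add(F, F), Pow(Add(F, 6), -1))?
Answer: -5755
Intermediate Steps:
Function('x')(d) = Rational(-11, 2) (Function('x')(d) = Add(-8, Mul(Rational(1, 2), 5)) = Add(-8, Rational(5, 2)) = Rational(-11, 2))
Function('L')(F) = Mul(F, Pow(Add(6, F), -1)) (Function('L')(F) = Mul(Rational(1, 2), Mul(Add(F, F), Pow(Add(F, 6), -1))) = Mul(Rational(1, 2), Mul(Mul(2, F), Pow(Add(6, F), -1))) = Mul(Rational(1, 2), Mul(2, F, Pow(Add(6, F), -1))) = Mul(F, Pow(Add(6, F), -1)))
Function('S')(b) = Add(-7, b) (Function('S')(b) = Add(b, Mul(-1, Mul(-7, Pow(Add(6, -7), -1)))) = Add(b, Mul(-1, Mul(-7, Pow(-1, -1)))) = Add(b, Mul(-1, Mul(-7, -1))) = Add(b, Mul(-1, 7)) = Add(b, -7) = Add(-7, b))
Add(Function('S')(137), Mul(110, Add(Function('x')(0), -48))) = Add(Add(-7, 137), Mul(110, Add(Rational(-11, 2), -48))) = Add(130, Mul(110, Rational(-107, 2))) = Add(130, -5885) = -5755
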